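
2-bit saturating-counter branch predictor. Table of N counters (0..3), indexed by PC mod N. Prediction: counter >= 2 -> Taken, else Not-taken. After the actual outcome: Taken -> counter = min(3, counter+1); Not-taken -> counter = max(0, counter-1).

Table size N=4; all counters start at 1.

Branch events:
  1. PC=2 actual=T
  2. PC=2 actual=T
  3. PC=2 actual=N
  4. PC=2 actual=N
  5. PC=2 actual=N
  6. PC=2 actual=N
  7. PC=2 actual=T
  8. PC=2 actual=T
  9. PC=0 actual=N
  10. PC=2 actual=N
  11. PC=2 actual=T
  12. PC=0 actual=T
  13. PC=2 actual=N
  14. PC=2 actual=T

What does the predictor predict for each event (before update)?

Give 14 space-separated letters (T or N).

Answer: N T T T N N N N N T N N T N

Derivation:
Ev 1: PC=2 idx=2 pred=N actual=T -> ctr[2]=2
Ev 2: PC=2 idx=2 pred=T actual=T -> ctr[2]=3
Ev 3: PC=2 idx=2 pred=T actual=N -> ctr[2]=2
Ev 4: PC=2 idx=2 pred=T actual=N -> ctr[2]=1
Ev 5: PC=2 idx=2 pred=N actual=N -> ctr[2]=0
Ev 6: PC=2 idx=2 pred=N actual=N -> ctr[2]=0
Ev 7: PC=2 idx=2 pred=N actual=T -> ctr[2]=1
Ev 8: PC=2 idx=2 pred=N actual=T -> ctr[2]=2
Ev 9: PC=0 idx=0 pred=N actual=N -> ctr[0]=0
Ev 10: PC=2 idx=2 pred=T actual=N -> ctr[2]=1
Ev 11: PC=2 idx=2 pred=N actual=T -> ctr[2]=2
Ev 12: PC=0 idx=0 pred=N actual=T -> ctr[0]=1
Ev 13: PC=2 idx=2 pred=T actual=N -> ctr[2]=1
Ev 14: PC=2 idx=2 pred=N actual=T -> ctr[2]=2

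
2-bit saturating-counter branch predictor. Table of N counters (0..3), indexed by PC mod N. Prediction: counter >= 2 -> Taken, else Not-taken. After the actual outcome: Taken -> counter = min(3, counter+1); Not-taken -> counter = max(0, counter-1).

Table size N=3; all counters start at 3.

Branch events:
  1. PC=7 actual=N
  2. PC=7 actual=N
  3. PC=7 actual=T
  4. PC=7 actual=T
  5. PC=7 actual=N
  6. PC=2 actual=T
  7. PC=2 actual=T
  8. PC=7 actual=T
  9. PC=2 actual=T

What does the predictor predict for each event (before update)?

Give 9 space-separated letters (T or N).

Ev 1: PC=7 idx=1 pred=T actual=N -> ctr[1]=2
Ev 2: PC=7 idx=1 pred=T actual=N -> ctr[1]=1
Ev 3: PC=7 idx=1 pred=N actual=T -> ctr[1]=2
Ev 4: PC=7 idx=1 pred=T actual=T -> ctr[1]=3
Ev 5: PC=7 idx=1 pred=T actual=N -> ctr[1]=2
Ev 6: PC=2 idx=2 pred=T actual=T -> ctr[2]=3
Ev 7: PC=2 idx=2 pred=T actual=T -> ctr[2]=3
Ev 8: PC=7 idx=1 pred=T actual=T -> ctr[1]=3
Ev 9: PC=2 idx=2 pred=T actual=T -> ctr[2]=3

Answer: T T N T T T T T T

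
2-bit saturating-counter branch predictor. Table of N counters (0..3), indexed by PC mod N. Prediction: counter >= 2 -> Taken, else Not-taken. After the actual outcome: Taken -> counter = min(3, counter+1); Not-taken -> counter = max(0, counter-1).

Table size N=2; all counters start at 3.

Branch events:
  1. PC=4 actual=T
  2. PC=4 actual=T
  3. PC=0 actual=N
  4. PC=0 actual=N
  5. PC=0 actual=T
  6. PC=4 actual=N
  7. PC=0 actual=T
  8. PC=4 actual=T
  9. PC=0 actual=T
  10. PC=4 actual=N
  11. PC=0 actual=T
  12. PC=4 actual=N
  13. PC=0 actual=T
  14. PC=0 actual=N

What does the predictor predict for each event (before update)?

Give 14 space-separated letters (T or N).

Ev 1: PC=4 idx=0 pred=T actual=T -> ctr[0]=3
Ev 2: PC=4 idx=0 pred=T actual=T -> ctr[0]=3
Ev 3: PC=0 idx=0 pred=T actual=N -> ctr[0]=2
Ev 4: PC=0 idx=0 pred=T actual=N -> ctr[0]=1
Ev 5: PC=0 idx=0 pred=N actual=T -> ctr[0]=2
Ev 6: PC=4 idx=0 pred=T actual=N -> ctr[0]=1
Ev 7: PC=0 idx=0 pred=N actual=T -> ctr[0]=2
Ev 8: PC=4 idx=0 pred=T actual=T -> ctr[0]=3
Ev 9: PC=0 idx=0 pred=T actual=T -> ctr[0]=3
Ev 10: PC=4 idx=0 pred=T actual=N -> ctr[0]=2
Ev 11: PC=0 idx=0 pred=T actual=T -> ctr[0]=3
Ev 12: PC=4 idx=0 pred=T actual=N -> ctr[0]=2
Ev 13: PC=0 idx=0 pred=T actual=T -> ctr[0]=3
Ev 14: PC=0 idx=0 pred=T actual=N -> ctr[0]=2

Answer: T T T T N T N T T T T T T T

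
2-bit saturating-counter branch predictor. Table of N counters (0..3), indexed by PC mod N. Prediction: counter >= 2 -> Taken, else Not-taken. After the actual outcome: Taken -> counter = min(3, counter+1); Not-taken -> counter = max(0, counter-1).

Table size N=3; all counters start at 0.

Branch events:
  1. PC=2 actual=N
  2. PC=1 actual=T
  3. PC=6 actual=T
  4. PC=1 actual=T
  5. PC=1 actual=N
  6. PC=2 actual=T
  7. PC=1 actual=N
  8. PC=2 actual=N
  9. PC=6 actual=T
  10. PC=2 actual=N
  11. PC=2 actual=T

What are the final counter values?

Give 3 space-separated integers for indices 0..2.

Ev 1: PC=2 idx=2 pred=N actual=N -> ctr[2]=0
Ev 2: PC=1 idx=1 pred=N actual=T -> ctr[1]=1
Ev 3: PC=6 idx=0 pred=N actual=T -> ctr[0]=1
Ev 4: PC=1 idx=1 pred=N actual=T -> ctr[1]=2
Ev 5: PC=1 idx=1 pred=T actual=N -> ctr[1]=1
Ev 6: PC=2 idx=2 pred=N actual=T -> ctr[2]=1
Ev 7: PC=1 idx=1 pred=N actual=N -> ctr[1]=0
Ev 8: PC=2 idx=2 pred=N actual=N -> ctr[2]=0
Ev 9: PC=6 idx=0 pred=N actual=T -> ctr[0]=2
Ev 10: PC=2 idx=2 pred=N actual=N -> ctr[2]=0
Ev 11: PC=2 idx=2 pred=N actual=T -> ctr[2]=1

Answer: 2 0 1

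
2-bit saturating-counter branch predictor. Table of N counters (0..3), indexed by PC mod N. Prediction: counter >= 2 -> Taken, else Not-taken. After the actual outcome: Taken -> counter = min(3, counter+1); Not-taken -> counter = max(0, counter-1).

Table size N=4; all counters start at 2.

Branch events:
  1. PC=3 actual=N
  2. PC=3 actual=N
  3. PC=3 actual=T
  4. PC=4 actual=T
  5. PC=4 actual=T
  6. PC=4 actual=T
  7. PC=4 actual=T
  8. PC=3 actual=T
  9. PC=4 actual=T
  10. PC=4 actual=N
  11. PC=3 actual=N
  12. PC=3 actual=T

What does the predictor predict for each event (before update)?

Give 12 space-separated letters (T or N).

Ev 1: PC=3 idx=3 pred=T actual=N -> ctr[3]=1
Ev 2: PC=3 idx=3 pred=N actual=N -> ctr[3]=0
Ev 3: PC=3 idx=3 pred=N actual=T -> ctr[3]=1
Ev 4: PC=4 idx=0 pred=T actual=T -> ctr[0]=3
Ev 5: PC=4 idx=0 pred=T actual=T -> ctr[0]=3
Ev 6: PC=4 idx=0 pred=T actual=T -> ctr[0]=3
Ev 7: PC=4 idx=0 pred=T actual=T -> ctr[0]=3
Ev 8: PC=3 idx=3 pred=N actual=T -> ctr[3]=2
Ev 9: PC=4 idx=0 pred=T actual=T -> ctr[0]=3
Ev 10: PC=4 idx=0 pred=T actual=N -> ctr[0]=2
Ev 11: PC=3 idx=3 pred=T actual=N -> ctr[3]=1
Ev 12: PC=3 idx=3 pred=N actual=T -> ctr[3]=2

Answer: T N N T T T T N T T T N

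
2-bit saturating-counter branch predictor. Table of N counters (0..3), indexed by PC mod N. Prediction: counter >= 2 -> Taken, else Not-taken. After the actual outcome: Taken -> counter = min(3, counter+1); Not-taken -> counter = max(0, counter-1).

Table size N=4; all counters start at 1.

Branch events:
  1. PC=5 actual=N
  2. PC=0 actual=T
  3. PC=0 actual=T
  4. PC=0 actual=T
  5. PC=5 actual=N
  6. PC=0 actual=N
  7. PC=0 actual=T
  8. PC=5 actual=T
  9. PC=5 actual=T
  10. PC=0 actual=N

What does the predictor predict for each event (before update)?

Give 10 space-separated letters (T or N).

Ev 1: PC=5 idx=1 pred=N actual=N -> ctr[1]=0
Ev 2: PC=0 idx=0 pred=N actual=T -> ctr[0]=2
Ev 3: PC=0 idx=0 pred=T actual=T -> ctr[0]=3
Ev 4: PC=0 idx=0 pred=T actual=T -> ctr[0]=3
Ev 5: PC=5 idx=1 pred=N actual=N -> ctr[1]=0
Ev 6: PC=0 idx=0 pred=T actual=N -> ctr[0]=2
Ev 7: PC=0 idx=0 pred=T actual=T -> ctr[0]=3
Ev 8: PC=5 idx=1 pred=N actual=T -> ctr[1]=1
Ev 9: PC=5 idx=1 pred=N actual=T -> ctr[1]=2
Ev 10: PC=0 idx=0 pred=T actual=N -> ctr[0]=2

Answer: N N T T N T T N N T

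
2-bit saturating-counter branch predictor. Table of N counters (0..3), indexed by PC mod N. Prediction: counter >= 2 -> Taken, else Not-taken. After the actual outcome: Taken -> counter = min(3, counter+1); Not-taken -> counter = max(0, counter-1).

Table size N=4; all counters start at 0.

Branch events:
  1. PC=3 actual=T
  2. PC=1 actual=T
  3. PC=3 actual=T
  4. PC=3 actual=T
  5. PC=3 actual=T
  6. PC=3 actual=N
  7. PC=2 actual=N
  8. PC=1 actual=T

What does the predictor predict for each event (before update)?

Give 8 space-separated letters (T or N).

Ev 1: PC=3 idx=3 pred=N actual=T -> ctr[3]=1
Ev 2: PC=1 idx=1 pred=N actual=T -> ctr[1]=1
Ev 3: PC=3 idx=3 pred=N actual=T -> ctr[3]=2
Ev 4: PC=3 idx=3 pred=T actual=T -> ctr[3]=3
Ev 5: PC=3 idx=3 pred=T actual=T -> ctr[3]=3
Ev 6: PC=3 idx=3 pred=T actual=N -> ctr[3]=2
Ev 7: PC=2 idx=2 pred=N actual=N -> ctr[2]=0
Ev 8: PC=1 idx=1 pred=N actual=T -> ctr[1]=2

Answer: N N N T T T N N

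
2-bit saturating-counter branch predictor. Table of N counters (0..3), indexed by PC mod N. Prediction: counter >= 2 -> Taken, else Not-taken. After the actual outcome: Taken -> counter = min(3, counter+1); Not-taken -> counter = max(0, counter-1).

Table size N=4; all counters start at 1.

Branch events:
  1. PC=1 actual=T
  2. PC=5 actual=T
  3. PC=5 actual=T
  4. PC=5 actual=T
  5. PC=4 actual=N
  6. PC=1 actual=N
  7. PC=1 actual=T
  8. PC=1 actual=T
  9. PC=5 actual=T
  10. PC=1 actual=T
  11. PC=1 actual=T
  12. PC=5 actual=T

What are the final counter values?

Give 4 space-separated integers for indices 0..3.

Ev 1: PC=1 idx=1 pred=N actual=T -> ctr[1]=2
Ev 2: PC=5 idx=1 pred=T actual=T -> ctr[1]=3
Ev 3: PC=5 idx=1 pred=T actual=T -> ctr[1]=3
Ev 4: PC=5 idx=1 pred=T actual=T -> ctr[1]=3
Ev 5: PC=4 idx=0 pred=N actual=N -> ctr[0]=0
Ev 6: PC=1 idx=1 pred=T actual=N -> ctr[1]=2
Ev 7: PC=1 idx=1 pred=T actual=T -> ctr[1]=3
Ev 8: PC=1 idx=1 pred=T actual=T -> ctr[1]=3
Ev 9: PC=5 idx=1 pred=T actual=T -> ctr[1]=3
Ev 10: PC=1 idx=1 pred=T actual=T -> ctr[1]=3
Ev 11: PC=1 idx=1 pred=T actual=T -> ctr[1]=3
Ev 12: PC=5 idx=1 pred=T actual=T -> ctr[1]=3

Answer: 0 3 1 1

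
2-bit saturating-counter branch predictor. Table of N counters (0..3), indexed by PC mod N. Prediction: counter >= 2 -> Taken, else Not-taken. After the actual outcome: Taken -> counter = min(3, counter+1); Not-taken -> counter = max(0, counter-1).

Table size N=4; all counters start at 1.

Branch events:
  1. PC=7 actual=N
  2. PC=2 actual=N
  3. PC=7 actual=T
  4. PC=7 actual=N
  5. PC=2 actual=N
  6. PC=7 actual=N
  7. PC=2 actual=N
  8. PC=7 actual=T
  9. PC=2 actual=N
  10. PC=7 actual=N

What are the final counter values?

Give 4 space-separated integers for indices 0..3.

Answer: 1 1 0 0

Derivation:
Ev 1: PC=7 idx=3 pred=N actual=N -> ctr[3]=0
Ev 2: PC=2 idx=2 pred=N actual=N -> ctr[2]=0
Ev 3: PC=7 idx=3 pred=N actual=T -> ctr[3]=1
Ev 4: PC=7 idx=3 pred=N actual=N -> ctr[3]=0
Ev 5: PC=2 idx=2 pred=N actual=N -> ctr[2]=0
Ev 6: PC=7 idx=3 pred=N actual=N -> ctr[3]=0
Ev 7: PC=2 idx=2 pred=N actual=N -> ctr[2]=0
Ev 8: PC=7 idx=3 pred=N actual=T -> ctr[3]=1
Ev 9: PC=2 idx=2 pred=N actual=N -> ctr[2]=0
Ev 10: PC=7 idx=3 pred=N actual=N -> ctr[3]=0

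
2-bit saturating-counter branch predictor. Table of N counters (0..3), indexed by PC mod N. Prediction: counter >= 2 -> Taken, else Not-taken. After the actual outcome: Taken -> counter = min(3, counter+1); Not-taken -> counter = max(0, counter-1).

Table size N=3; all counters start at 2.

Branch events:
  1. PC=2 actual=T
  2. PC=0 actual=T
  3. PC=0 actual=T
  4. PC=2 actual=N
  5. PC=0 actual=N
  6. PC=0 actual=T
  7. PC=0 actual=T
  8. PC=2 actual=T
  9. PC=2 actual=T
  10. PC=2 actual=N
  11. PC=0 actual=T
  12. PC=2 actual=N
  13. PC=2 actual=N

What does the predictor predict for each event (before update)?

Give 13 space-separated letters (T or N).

Ev 1: PC=2 idx=2 pred=T actual=T -> ctr[2]=3
Ev 2: PC=0 idx=0 pred=T actual=T -> ctr[0]=3
Ev 3: PC=0 idx=0 pred=T actual=T -> ctr[0]=3
Ev 4: PC=2 idx=2 pred=T actual=N -> ctr[2]=2
Ev 5: PC=0 idx=0 pred=T actual=N -> ctr[0]=2
Ev 6: PC=0 idx=0 pred=T actual=T -> ctr[0]=3
Ev 7: PC=0 idx=0 pred=T actual=T -> ctr[0]=3
Ev 8: PC=2 idx=2 pred=T actual=T -> ctr[2]=3
Ev 9: PC=2 idx=2 pred=T actual=T -> ctr[2]=3
Ev 10: PC=2 idx=2 pred=T actual=N -> ctr[2]=2
Ev 11: PC=0 idx=0 pred=T actual=T -> ctr[0]=3
Ev 12: PC=2 idx=2 pred=T actual=N -> ctr[2]=1
Ev 13: PC=2 idx=2 pred=N actual=N -> ctr[2]=0

Answer: T T T T T T T T T T T T N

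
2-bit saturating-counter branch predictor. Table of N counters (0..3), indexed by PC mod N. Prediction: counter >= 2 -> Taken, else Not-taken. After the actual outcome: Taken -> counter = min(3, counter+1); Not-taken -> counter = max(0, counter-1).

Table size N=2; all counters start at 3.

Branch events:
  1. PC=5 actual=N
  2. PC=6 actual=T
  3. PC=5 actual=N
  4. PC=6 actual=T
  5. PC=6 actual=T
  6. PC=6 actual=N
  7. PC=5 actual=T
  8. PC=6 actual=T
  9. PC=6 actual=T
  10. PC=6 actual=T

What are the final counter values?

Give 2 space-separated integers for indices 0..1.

Ev 1: PC=5 idx=1 pred=T actual=N -> ctr[1]=2
Ev 2: PC=6 idx=0 pred=T actual=T -> ctr[0]=3
Ev 3: PC=5 idx=1 pred=T actual=N -> ctr[1]=1
Ev 4: PC=6 idx=0 pred=T actual=T -> ctr[0]=3
Ev 5: PC=6 idx=0 pred=T actual=T -> ctr[0]=3
Ev 6: PC=6 idx=0 pred=T actual=N -> ctr[0]=2
Ev 7: PC=5 idx=1 pred=N actual=T -> ctr[1]=2
Ev 8: PC=6 idx=0 pred=T actual=T -> ctr[0]=3
Ev 9: PC=6 idx=0 pred=T actual=T -> ctr[0]=3
Ev 10: PC=6 idx=0 pred=T actual=T -> ctr[0]=3

Answer: 3 2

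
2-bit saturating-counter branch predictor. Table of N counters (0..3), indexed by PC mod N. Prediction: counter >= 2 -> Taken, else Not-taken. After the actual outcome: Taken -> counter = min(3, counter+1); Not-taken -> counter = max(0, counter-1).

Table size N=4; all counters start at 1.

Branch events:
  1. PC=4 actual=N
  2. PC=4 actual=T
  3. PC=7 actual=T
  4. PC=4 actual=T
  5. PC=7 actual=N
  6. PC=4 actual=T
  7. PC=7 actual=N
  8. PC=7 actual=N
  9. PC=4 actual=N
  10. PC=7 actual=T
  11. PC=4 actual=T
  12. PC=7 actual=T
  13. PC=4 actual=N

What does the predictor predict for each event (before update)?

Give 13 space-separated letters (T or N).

Answer: N N N N T T N N T N T N T

Derivation:
Ev 1: PC=4 idx=0 pred=N actual=N -> ctr[0]=0
Ev 2: PC=4 idx=0 pred=N actual=T -> ctr[0]=1
Ev 3: PC=7 idx=3 pred=N actual=T -> ctr[3]=2
Ev 4: PC=4 idx=0 pred=N actual=T -> ctr[0]=2
Ev 5: PC=7 idx=3 pred=T actual=N -> ctr[3]=1
Ev 6: PC=4 idx=0 pred=T actual=T -> ctr[0]=3
Ev 7: PC=7 idx=3 pred=N actual=N -> ctr[3]=0
Ev 8: PC=7 idx=3 pred=N actual=N -> ctr[3]=0
Ev 9: PC=4 idx=0 pred=T actual=N -> ctr[0]=2
Ev 10: PC=7 idx=3 pred=N actual=T -> ctr[3]=1
Ev 11: PC=4 idx=0 pred=T actual=T -> ctr[0]=3
Ev 12: PC=7 idx=3 pred=N actual=T -> ctr[3]=2
Ev 13: PC=4 idx=0 pred=T actual=N -> ctr[0]=2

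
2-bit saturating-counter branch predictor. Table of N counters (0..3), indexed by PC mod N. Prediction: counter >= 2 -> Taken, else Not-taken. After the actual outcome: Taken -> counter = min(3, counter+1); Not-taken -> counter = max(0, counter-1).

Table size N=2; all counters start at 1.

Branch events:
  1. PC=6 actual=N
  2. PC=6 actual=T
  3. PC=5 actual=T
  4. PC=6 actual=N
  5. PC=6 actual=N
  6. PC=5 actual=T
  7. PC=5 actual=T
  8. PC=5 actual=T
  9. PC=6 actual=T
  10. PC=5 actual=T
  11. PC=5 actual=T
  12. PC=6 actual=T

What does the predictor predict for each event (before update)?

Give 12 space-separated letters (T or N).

Ev 1: PC=6 idx=0 pred=N actual=N -> ctr[0]=0
Ev 2: PC=6 idx=0 pred=N actual=T -> ctr[0]=1
Ev 3: PC=5 idx=1 pred=N actual=T -> ctr[1]=2
Ev 4: PC=6 idx=0 pred=N actual=N -> ctr[0]=0
Ev 5: PC=6 idx=0 pred=N actual=N -> ctr[0]=0
Ev 6: PC=5 idx=1 pred=T actual=T -> ctr[1]=3
Ev 7: PC=5 idx=1 pred=T actual=T -> ctr[1]=3
Ev 8: PC=5 idx=1 pred=T actual=T -> ctr[1]=3
Ev 9: PC=6 idx=0 pred=N actual=T -> ctr[0]=1
Ev 10: PC=5 idx=1 pred=T actual=T -> ctr[1]=3
Ev 11: PC=5 idx=1 pred=T actual=T -> ctr[1]=3
Ev 12: PC=6 idx=0 pred=N actual=T -> ctr[0]=2

Answer: N N N N N T T T N T T N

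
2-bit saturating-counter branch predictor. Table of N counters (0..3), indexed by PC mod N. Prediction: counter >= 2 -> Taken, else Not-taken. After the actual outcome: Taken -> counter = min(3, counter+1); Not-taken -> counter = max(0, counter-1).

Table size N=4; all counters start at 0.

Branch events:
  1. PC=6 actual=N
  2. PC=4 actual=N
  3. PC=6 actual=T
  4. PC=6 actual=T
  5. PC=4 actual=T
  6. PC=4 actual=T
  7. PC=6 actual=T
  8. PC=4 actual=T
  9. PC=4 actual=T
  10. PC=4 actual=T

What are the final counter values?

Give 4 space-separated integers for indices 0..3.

Ev 1: PC=6 idx=2 pred=N actual=N -> ctr[2]=0
Ev 2: PC=4 idx=0 pred=N actual=N -> ctr[0]=0
Ev 3: PC=6 idx=2 pred=N actual=T -> ctr[2]=1
Ev 4: PC=6 idx=2 pred=N actual=T -> ctr[2]=2
Ev 5: PC=4 idx=0 pred=N actual=T -> ctr[0]=1
Ev 6: PC=4 idx=0 pred=N actual=T -> ctr[0]=2
Ev 7: PC=6 idx=2 pred=T actual=T -> ctr[2]=3
Ev 8: PC=4 idx=0 pred=T actual=T -> ctr[0]=3
Ev 9: PC=4 idx=0 pred=T actual=T -> ctr[0]=3
Ev 10: PC=4 idx=0 pred=T actual=T -> ctr[0]=3

Answer: 3 0 3 0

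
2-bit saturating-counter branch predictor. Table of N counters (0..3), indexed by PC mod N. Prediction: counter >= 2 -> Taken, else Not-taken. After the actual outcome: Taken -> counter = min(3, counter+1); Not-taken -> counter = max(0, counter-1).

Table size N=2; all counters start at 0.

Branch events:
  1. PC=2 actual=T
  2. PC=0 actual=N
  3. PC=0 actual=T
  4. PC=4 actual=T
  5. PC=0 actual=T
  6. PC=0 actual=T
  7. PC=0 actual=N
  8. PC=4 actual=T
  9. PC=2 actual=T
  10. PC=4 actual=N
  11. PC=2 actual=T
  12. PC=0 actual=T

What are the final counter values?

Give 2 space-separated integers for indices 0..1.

Answer: 3 0

Derivation:
Ev 1: PC=2 idx=0 pred=N actual=T -> ctr[0]=1
Ev 2: PC=0 idx=0 pred=N actual=N -> ctr[0]=0
Ev 3: PC=0 idx=0 pred=N actual=T -> ctr[0]=1
Ev 4: PC=4 idx=0 pred=N actual=T -> ctr[0]=2
Ev 5: PC=0 idx=0 pred=T actual=T -> ctr[0]=3
Ev 6: PC=0 idx=0 pred=T actual=T -> ctr[0]=3
Ev 7: PC=0 idx=0 pred=T actual=N -> ctr[0]=2
Ev 8: PC=4 idx=0 pred=T actual=T -> ctr[0]=3
Ev 9: PC=2 idx=0 pred=T actual=T -> ctr[0]=3
Ev 10: PC=4 idx=0 pred=T actual=N -> ctr[0]=2
Ev 11: PC=2 idx=0 pred=T actual=T -> ctr[0]=3
Ev 12: PC=0 idx=0 pred=T actual=T -> ctr[0]=3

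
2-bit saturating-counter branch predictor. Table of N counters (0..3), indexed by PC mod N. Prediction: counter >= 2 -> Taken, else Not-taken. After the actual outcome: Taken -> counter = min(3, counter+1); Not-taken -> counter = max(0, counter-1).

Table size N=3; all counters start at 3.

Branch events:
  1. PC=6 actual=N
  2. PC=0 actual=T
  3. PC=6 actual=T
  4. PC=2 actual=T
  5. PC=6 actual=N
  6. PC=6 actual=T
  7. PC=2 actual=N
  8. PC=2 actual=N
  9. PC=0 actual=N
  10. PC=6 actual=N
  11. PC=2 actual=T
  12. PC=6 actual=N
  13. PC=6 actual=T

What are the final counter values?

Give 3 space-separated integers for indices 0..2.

Answer: 1 3 2

Derivation:
Ev 1: PC=6 idx=0 pred=T actual=N -> ctr[0]=2
Ev 2: PC=0 idx=0 pred=T actual=T -> ctr[0]=3
Ev 3: PC=6 idx=0 pred=T actual=T -> ctr[0]=3
Ev 4: PC=2 idx=2 pred=T actual=T -> ctr[2]=3
Ev 5: PC=6 idx=0 pred=T actual=N -> ctr[0]=2
Ev 6: PC=6 idx=0 pred=T actual=T -> ctr[0]=3
Ev 7: PC=2 idx=2 pred=T actual=N -> ctr[2]=2
Ev 8: PC=2 idx=2 pred=T actual=N -> ctr[2]=1
Ev 9: PC=0 idx=0 pred=T actual=N -> ctr[0]=2
Ev 10: PC=6 idx=0 pred=T actual=N -> ctr[0]=1
Ev 11: PC=2 idx=2 pred=N actual=T -> ctr[2]=2
Ev 12: PC=6 idx=0 pred=N actual=N -> ctr[0]=0
Ev 13: PC=6 idx=0 pred=N actual=T -> ctr[0]=1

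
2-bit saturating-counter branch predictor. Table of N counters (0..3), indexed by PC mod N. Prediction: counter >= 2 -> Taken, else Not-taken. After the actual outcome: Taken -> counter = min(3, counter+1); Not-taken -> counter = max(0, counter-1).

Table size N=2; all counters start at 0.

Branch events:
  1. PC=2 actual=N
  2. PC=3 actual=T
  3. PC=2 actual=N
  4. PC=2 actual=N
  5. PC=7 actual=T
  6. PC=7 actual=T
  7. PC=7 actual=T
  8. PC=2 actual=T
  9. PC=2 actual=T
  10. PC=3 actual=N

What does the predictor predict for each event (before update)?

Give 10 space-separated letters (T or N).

Ev 1: PC=2 idx=0 pred=N actual=N -> ctr[0]=0
Ev 2: PC=3 idx=1 pred=N actual=T -> ctr[1]=1
Ev 3: PC=2 idx=0 pred=N actual=N -> ctr[0]=0
Ev 4: PC=2 idx=0 pred=N actual=N -> ctr[0]=0
Ev 5: PC=7 idx=1 pred=N actual=T -> ctr[1]=2
Ev 6: PC=7 idx=1 pred=T actual=T -> ctr[1]=3
Ev 7: PC=7 idx=1 pred=T actual=T -> ctr[1]=3
Ev 8: PC=2 idx=0 pred=N actual=T -> ctr[0]=1
Ev 9: PC=2 idx=0 pred=N actual=T -> ctr[0]=2
Ev 10: PC=3 idx=1 pred=T actual=N -> ctr[1]=2

Answer: N N N N N T T N N T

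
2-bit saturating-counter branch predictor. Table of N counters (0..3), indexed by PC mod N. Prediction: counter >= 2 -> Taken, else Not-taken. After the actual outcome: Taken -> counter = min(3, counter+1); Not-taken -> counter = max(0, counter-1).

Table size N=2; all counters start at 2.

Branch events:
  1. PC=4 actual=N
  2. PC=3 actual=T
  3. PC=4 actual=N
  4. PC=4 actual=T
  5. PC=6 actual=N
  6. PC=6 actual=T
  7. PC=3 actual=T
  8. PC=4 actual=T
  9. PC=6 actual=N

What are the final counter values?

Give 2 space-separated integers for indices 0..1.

Ev 1: PC=4 idx=0 pred=T actual=N -> ctr[0]=1
Ev 2: PC=3 idx=1 pred=T actual=T -> ctr[1]=3
Ev 3: PC=4 idx=0 pred=N actual=N -> ctr[0]=0
Ev 4: PC=4 idx=0 pred=N actual=T -> ctr[0]=1
Ev 5: PC=6 idx=0 pred=N actual=N -> ctr[0]=0
Ev 6: PC=6 idx=0 pred=N actual=T -> ctr[0]=1
Ev 7: PC=3 idx=1 pred=T actual=T -> ctr[1]=3
Ev 8: PC=4 idx=0 pred=N actual=T -> ctr[0]=2
Ev 9: PC=6 idx=0 pred=T actual=N -> ctr[0]=1

Answer: 1 3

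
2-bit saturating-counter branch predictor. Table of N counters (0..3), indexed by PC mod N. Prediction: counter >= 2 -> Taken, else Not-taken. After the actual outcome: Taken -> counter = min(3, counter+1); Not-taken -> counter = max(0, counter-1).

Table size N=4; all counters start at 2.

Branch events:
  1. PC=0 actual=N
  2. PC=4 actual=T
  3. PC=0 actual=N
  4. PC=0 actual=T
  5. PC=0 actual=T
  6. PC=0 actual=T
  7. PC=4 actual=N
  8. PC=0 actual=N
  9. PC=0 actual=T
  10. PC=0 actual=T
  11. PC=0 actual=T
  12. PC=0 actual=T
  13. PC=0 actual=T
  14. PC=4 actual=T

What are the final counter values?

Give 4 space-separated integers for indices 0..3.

Answer: 3 2 2 2

Derivation:
Ev 1: PC=0 idx=0 pred=T actual=N -> ctr[0]=1
Ev 2: PC=4 idx=0 pred=N actual=T -> ctr[0]=2
Ev 3: PC=0 idx=0 pred=T actual=N -> ctr[0]=1
Ev 4: PC=0 idx=0 pred=N actual=T -> ctr[0]=2
Ev 5: PC=0 idx=0 pred=T actual=T -> ctr[0]=3
Ev 6: PC=0 idx=0 pred=T actual=T -> ctr[0]=3
Ev 7: PC=4 idx=0 pred=T actual=N -> ctr[0]=2
Ev 8: PC=0 idx=0 pred=T actual=N -> ctr[0]=1
Ev 9: PC=0 idx=0 pred=N actual=T -> ctr[0]=2
Ev 10: PC=0 idx=0 pred=T actual=T -> ctr[0]=3
Ev 11: PC=0 idx=0 pred=T actual=T -> ctr[0]=3
Ev 12: PC=0 idx=0 pred=T actual=T -> ctr[0]=3
Ev 13: PC=0 idx=0 pred=T actual=T -> ctr[0]=3
Ev 14: PC=4 idx=0 pred=T actual=T -> ctr[0]=3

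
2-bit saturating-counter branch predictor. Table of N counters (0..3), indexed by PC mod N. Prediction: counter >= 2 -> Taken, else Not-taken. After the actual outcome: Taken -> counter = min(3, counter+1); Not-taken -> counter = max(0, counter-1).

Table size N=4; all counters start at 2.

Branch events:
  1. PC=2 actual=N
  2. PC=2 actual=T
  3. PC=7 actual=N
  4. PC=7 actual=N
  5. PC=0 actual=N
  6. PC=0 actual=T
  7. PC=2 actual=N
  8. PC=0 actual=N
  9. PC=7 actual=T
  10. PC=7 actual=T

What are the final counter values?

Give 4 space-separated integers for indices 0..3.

Answer: 1 2 1 2

Derivation:
Ev 1: PC=2 idx=2 pred=T actual=N -> ctr[2]=1
Ev 2: PC=2 idx=2 pred=N actual=T -> ctr[2]=2
Ev 3: PC=7 idx=3 pred=T actual=N -> ctr[3]=1
Ev 4: PC=7 idx=3 pred=N actual=N -> ctr[3]=0
Ev 5: PC=0 idx=0 pred=T actual=N -> ctr[0]=1
Ev 6: PC=0 idx=0 pred=N actual=T -> ctr[0]=2
Ev 7: PC=2 idx=2 pred=T actual=N -> ctr[2]=1
Ev 8: PC=0 idx=0 pred=T actual=N -> ctr[0]=1
Ev 9: PC=7 idx=3 pred=N actual=T -> ctr[3]=1
Ev 10: PC=7 idx=3 pred=N actual=T -> ctr[3]=2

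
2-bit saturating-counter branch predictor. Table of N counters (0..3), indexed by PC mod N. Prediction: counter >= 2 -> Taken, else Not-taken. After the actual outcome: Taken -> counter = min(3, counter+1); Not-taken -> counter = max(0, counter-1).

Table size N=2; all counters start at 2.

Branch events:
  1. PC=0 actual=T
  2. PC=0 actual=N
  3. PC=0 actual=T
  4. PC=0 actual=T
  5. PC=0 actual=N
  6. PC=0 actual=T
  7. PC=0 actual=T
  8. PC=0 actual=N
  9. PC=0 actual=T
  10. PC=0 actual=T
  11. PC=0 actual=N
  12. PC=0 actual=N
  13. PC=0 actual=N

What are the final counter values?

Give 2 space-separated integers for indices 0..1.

Answer: 0 2

Derivation:
Ev 1: PC=0 idx=0 pred=T actual=T -> ctr[0]=3
Ev 2: PC=0 idx=0 pred=T actual=N -> ctr[0]=2
Ev 3: PC=0 idx=0 pred=T actual=T -> ctr[0]=3
Ev 4: PC=0 idx=0 pred=T actual=T -> ctr[0]=3
Ev 5: PC=0 idx=0 pred=T actual=N -> ctr[0]=2
Ev 6: PC=0 idx=0 pred=T actual=T -> ctr[0]=3
Ev 7: PC=0 idx=0 pred=T actual=T -> ctr[0]=3
Ev 8: PC=0 idx=0 pred=T actual=N -> ctr[0]=2
Ev 9: PC=0 idx=0 pred=T actual=T -> ctr[0]=3
Ev 10: PC=0 idx=0 pred=T actual=T -> ctr[0]=3
Ev 11: PC=0 idx=0 pred=T actual=N -> ctr[0]=2
Ev 12: PC=0 idx=0 pred=T actual=N -> ctr[0]=1
Ev 13: PC=0 idx=0 pred=N actual=N -> ctr[0]=0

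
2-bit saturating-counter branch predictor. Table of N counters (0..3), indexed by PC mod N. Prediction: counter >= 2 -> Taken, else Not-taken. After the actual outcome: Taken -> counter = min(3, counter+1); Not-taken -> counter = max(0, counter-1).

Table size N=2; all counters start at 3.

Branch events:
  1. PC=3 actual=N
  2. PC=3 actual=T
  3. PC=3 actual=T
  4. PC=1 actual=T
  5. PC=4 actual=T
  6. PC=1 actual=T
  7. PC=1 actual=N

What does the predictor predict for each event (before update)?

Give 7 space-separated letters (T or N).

Ev 1: PC=3 idx=1 pred=T actual=N -> ctr[1]=2
Ev 2: PC=3 idx=1 pred=T actual=T -> ctr[1]=3
Ev 3: PC=3 idx=1 pred=T actual=T -> ctr[1]=3
Ev 4: PC=1 idx=1 pred=T actual=T -> ctr[1]=3
Ev 5: PC=4 idx=0 pred=T actual=T -> ctr[0]=3
Ev 6: PC=1 idx=1 pred=T actual=T -> ctr[1]=3
Ev 7: PC=1 idx=1 pred=T actual=N -> ctr[1]=2

Answer: T T T T T T T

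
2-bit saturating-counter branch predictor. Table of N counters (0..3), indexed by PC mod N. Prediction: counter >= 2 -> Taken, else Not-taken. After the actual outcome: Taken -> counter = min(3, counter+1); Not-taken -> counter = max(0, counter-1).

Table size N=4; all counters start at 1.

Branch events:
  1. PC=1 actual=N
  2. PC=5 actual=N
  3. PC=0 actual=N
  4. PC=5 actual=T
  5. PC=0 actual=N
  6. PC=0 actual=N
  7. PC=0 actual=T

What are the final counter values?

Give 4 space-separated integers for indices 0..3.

Answer: 1 1 1 1

Derivation:
Ev 1: PC=1 idx=1 pred=N actual=N -> ctr[1]=0
Ev 2: PC=5 idx=1 pred=N actual=N -> ctr[1]=0
Ev 3: PC=0 idx=0 pred=N actual=N -> ctr[0]=0
Ev 4: PC=5 idx=1 pred=N actual=T -> ctr[1]=1
Ev 5: PC=0 idx=0 pred=N actual=N -> ctr[0]=0
Ev 6: PC=0 idx=0 pred=N actual=N -> ctr[0]=0
Ev 7: PC=0 idx=0 pred=N actual=T -> ctr[0]=1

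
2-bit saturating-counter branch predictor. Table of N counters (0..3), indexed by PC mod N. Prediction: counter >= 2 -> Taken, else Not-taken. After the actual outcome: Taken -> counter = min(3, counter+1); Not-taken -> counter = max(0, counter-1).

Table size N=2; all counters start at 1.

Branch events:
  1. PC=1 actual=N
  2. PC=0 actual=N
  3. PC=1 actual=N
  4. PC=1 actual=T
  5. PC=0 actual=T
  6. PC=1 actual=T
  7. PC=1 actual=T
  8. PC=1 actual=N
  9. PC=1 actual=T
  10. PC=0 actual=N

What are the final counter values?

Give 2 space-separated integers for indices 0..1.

Answer: 0 3

Derivation:
Ev 1: PC=1 idx=1 pred=N actual=N -> ctr[1]=0
Ev 2: PC=0 idx=0 pred=N actual=N -> ctr[0]=0
Ev 3: PC=1 idx=1 pred=N actual=N -> ctr[1]=0
Ev 4: PC=1 idx=1 pred=N actual=T -> ctr[1]=1
Ev 5: PC=0 idx=0 pred=N actual=T -> ctr[0]=1
Ev 6: PC=1 idx=1 pred=N actual=T -> ctr[1]=2
Ev 7: PC=1 idx=1 pred=T actual=T -> ctr[1]=3
Ev 8: PC=1 idx=1 pred=T actual=N -> ctr[1]=2
Ev 9: PC=1 idx=1 pred=T actual=T -> ctr[1]=3
Ev 10: PC=0 idx=0 pred=N actual=N -> ctr[0]=0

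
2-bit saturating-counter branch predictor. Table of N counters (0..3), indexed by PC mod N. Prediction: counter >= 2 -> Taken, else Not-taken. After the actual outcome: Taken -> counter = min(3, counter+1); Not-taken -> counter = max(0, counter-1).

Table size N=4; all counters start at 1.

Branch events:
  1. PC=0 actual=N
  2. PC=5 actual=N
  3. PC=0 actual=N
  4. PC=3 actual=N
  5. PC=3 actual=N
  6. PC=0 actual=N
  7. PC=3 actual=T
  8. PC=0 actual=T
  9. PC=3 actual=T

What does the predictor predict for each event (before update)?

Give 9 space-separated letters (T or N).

Answer: N N N N N N N N N

Derivation:
Ev 1: PC=0 idx=0 pred=N actual=N -> ctr[0]=0
Ev 2: PC=5 idx=1 pred=N actual=N -> ctr[1]=0
Ev 3: PC=0 idx=0 pred=N actual=N -> ctr[0]=0
Ev 4: PC=3 idx=3 pred=N actual=N -> ctr[3]=0
Ev 5: PC=3 idx=3 pred=N actual=N -> ctr[3]=0
Ev 6: PC=0 idx=0 pred=N actual=N -> ctr[0]=0
Ev 7: PC=3 idx=3 pred=N actual=T -> ctr[3]=1
Ev 8: PC=0 idx=0 pred=N actual=T -> ctr[0]=1
Ev 9: PC=3 idx=3 pred=N actual=T -> ctr[3]=2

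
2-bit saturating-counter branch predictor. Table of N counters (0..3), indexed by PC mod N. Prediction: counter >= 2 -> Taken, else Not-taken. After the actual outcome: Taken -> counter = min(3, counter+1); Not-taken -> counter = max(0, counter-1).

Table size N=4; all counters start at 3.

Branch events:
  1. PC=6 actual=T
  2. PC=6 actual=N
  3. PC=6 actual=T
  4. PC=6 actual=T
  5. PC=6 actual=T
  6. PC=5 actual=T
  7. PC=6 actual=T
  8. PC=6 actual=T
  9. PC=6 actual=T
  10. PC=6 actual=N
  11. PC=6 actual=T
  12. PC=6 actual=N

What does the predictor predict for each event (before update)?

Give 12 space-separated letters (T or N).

Answer: T T T T T T T T T T T T

Derivation:
Ev 1: PC=6 idx=2 pred=T actual=T -> ctr[2]=3
Ev 2: PC=6 idx=2 pred=T actual=N -> ctr[2]=2
Ev 3: PC=6 idx=2 pred=T actual=T -> ctr[2]=3
Ev 4: PC=6 idx=2 pred=T actual=T -> ctr[2]=3
Ev 5: PC=6 idx=2 pred=T actual=T -> ctr[2]=3
Ev 6: PC=5 idx=1 pred=T actual=T -> ctr[1]=3
Ev 7: PC=6 idx=2 pred=T actual=T -> ctr[2]=3
Ev 8: PC=6 idx=2 pred=T actual=T -> ctr[2]=3
Ev 9: PC=6 idx=2 pred=T actual=T -> ctr[2]=3
Ev 10: PC=6 idx=2 pred=T actual=N -> ctr[2]=2
Ev 11: PC=6 idx=2 pred=T actual=T -> ctr[2]=3
Ev 12: PC=6 idx=2 pred=T actual=N -> ctr[2]=2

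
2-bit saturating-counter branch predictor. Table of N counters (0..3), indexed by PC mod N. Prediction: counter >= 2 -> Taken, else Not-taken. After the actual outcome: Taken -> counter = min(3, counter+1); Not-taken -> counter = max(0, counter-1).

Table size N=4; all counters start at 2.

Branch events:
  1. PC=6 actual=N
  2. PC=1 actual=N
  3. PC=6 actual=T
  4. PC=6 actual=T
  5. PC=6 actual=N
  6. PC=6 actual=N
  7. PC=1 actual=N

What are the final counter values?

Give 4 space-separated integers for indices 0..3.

Ev 1: PC=6 idx=2 pred=T actual=N -> ctr[2]=1
Ev 2: PC=1 idx=1 pred=T actual=N -> ctr[1]=1
Ev 3: PC=6 idx=2 pred=N actual=T -> ctr[2]=2
Ev 4: PC=6 idx=2 pred=T actual=T -> ctr[2]=3
Ev 5: PC=6 idx=2 pred=T actual=N -> ctr[2]=2
Ev 6: PC=6 idx=2 pred=T actual=N -> ctr[2]=1
Ev 7: PC=1 idx=1 pred=N actual=N -> ctr[1]=0

Answer: 2 0 1 2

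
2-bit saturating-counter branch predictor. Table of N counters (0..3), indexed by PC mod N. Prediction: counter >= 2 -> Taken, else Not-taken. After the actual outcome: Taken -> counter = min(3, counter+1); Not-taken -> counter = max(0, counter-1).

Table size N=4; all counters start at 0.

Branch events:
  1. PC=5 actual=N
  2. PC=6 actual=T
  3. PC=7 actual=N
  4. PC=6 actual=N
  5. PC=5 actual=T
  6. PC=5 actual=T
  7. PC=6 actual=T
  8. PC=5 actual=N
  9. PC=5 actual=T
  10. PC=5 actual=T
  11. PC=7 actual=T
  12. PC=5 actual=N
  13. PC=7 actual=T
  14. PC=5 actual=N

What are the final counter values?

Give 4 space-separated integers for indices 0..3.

Ev 1: PC=5 idx=1 pred=N actual=N -> ctr[1]=0
Ev 2: PC=6 idx=2 pred=N actual=T -> ctr[2]=1
Ev 3: PC=7 idx=3 pred=N actual=N -> ctr[3]=0
Ev 4: PC=6 idx=2 pred=N actual=N -> ctr[2]=0
Ev 5: PC=5 idx=1 pred=N actual=T -> ctr[1]=1
Ev 6: PC=5 idx=1 pred=N actual=T -> ctr[1]=2
Ev 7: PC=6 idx=2 pred=N actual=T -> ctr[2]=1
Ev 8: PC=5 idx=1 pred=T actual=N -> ctr[1]=1
Ev 9: PC=5 idx=1 pred=N actual=T -> ctr[1]=2
Ev 10: PC=5 idx=1 pred=T actual=T -> ctr[1]=3
Ev 11: PC=7 idx=3 pred=N actual=T -> ctr[3]=1
Ev 12: PC=5 idx=1 pred=T actual=N -> ctr[1]=2
Ev 13: PC=7 idx=3 pred=N actual=T -> ctr[3]=2
Ev 14: PC=5 idx=1 pred=T actual=N -> ctr[1]=1

Answer: 0 1 1 2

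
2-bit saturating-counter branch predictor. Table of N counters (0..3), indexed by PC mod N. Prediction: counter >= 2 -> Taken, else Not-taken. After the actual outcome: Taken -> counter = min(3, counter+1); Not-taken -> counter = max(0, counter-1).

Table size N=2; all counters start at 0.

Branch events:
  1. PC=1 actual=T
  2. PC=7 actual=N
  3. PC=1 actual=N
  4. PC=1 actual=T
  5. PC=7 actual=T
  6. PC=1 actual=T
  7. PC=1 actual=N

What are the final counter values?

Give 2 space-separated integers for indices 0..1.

Answer: 0 2

Derivation:
Ev 1: PC=1 idx=1 pred=N actual=T -> ctr[1]=1
Ev 2: PC=7 idx=1 pred=N actual=N -> ctr[1]=0
Ev 3: PC=1 idx=1 pred=N actual=N -> ctr[1]=0
Ev 4: PC=1 idx=1 pred=N actual=T -> ctr[1]=1
Ev 5: PC=7 idx=1 pred=N actual=T -> ctr[1]=2
Ev 6: PC=1 idx=1 pred=T actual=T -> ctr[1]=3
Ev 7: PC=1 idx=1 pred=T actual=N -> ctr[1]=2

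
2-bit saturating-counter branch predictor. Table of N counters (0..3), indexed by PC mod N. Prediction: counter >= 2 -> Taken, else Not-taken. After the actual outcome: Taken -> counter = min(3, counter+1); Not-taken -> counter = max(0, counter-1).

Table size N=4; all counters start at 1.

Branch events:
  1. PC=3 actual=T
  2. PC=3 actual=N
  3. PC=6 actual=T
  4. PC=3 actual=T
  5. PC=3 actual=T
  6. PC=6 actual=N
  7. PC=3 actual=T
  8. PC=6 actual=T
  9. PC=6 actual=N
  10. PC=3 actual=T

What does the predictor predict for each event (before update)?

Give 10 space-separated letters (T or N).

Answer: N T N N T T T N T T

Derivation:
Ev 1: PC=3 idx=3 pred=N actual=T -> ctr[3]=2
Ev 2: PC=3 idx=3 pred=T actual=N -> ctr[3]=1
Ev 3: PC=6 idx=2 pred=N actual=T -> ctr[2]=2
Ev 4: PC=3 idx=3 pred=N actual=T -> ctr[3]=2
Ev 5: PC=3 idx=3 pred=T actual=T -> ctr[3]=3
Ev 6: PC=6 idx=2 pred=T actual=N -> ctr[2]=1
Ev 7: PC=3 idx=3 pred=T actual=T -> ctr[3]=3
Ev 8: PC=6 idx=2 pred=N actual=T -> ctr[2]=2
Ev 9: PC=6 idx=2 pred=T actual=N -> ctr[2]=1
Ev 10: PC=3 idx=3 pred=T actual=T -> ctr[3]=3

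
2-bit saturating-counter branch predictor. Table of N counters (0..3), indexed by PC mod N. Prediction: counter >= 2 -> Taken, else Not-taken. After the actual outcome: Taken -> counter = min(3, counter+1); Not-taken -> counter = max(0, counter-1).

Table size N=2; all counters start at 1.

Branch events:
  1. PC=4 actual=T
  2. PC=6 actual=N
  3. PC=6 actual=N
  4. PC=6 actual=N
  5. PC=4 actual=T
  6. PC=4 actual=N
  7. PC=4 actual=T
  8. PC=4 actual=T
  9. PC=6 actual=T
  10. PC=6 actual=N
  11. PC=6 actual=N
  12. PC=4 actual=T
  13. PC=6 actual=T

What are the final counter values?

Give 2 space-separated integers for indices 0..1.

Ev 1: PC=4 idx=0 pred=N actual=T -> ctr[0]=2
Ev 2: PC=6 idx=0 pred=T actual=N -> ctr[0]=1
Ev 3: PC=6 idx=0 pred=N actual=N -> ctr[0]=0
Ev 4: PC=6 idx=0 pred=N actual=N -> ctr[0]=0
Ev 5: PC=4 idx=0 pred=N actual=T -> ctr[0]=1
Ev 6: PC=4 idx=0 pred=N actual=N -> ctr[0]=0
Ev 7: PC=4 idx=0 pred=N actual=T -> ctr[0]=1
Ev 8: PC=4 idx=0 pred=N actual=T -> ctr[0]=2
Ev 9: PC=6 idx=0 pred=T actual=T -> ctr[0]=3
Ev 10: PC=6 idx=0 pred=T actual=N -> ctr[0]=2
Ev 11: PC=6 idx=0 pred=T actual=N -> ctr[0]=1
Ev 12: PC=4 idx=0 pred=N actual=T -> ctr[0]=2
Ev 13: PC=6 idx=0 pred=T actual=T -> ctr[0]=3

Answer: 3 1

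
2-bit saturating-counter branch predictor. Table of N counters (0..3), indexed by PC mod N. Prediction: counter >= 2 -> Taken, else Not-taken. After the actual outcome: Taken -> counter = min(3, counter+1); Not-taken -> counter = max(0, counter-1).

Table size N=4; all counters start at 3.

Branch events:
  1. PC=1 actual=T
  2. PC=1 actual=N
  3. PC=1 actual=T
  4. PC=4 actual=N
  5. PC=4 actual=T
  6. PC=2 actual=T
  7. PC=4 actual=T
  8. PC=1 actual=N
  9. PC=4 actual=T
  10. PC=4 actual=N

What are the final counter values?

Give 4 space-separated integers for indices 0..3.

Answer: 2 2 3 3

Derivation:
Ev 1: PC=1 idx=1 pred=T actual=T -> ctr[1]=3
Ev 2: PC=1 idx=1 pred=T actual=N -> ctr[1]=2
Ev 3: PC=1 idx=1 pred=T actual=T -> ctr[1]=3
Ev 4: PC=4 idx=0 pred=T actual=N -> ctr[0]=2
Ev 5: PC=4 idx=0 pred=T actual=T -> ctr[0]=3
Ev 6: PC=2 idx=2 pred=T actual=T -> ctr[2]=3
Ev 7: PC=4 idx=0 pred=T actual=T -> ctr[0]=3
Ev 8: PC=1 idx=1 pred=T actual=N -> ctr[1]=2
Ev 9: PC=4 idx=0 pred=T actual=T -> ctr[0]=3
Ev 10: PC=4 idx=0 pred=T actual=N -> ctr[0]=2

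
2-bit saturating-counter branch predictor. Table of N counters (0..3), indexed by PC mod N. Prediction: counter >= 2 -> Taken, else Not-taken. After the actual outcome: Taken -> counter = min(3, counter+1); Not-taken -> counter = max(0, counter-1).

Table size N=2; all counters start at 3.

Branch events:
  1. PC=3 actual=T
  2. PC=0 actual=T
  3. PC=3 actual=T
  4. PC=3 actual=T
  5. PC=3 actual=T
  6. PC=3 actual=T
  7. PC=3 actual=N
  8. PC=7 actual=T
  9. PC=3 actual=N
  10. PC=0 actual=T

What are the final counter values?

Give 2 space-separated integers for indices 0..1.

Ev 1: PC=3 idx=1 pred=T actual=T -> ctr[1]=3
Ev 2: PC=0 idx=0 pred=T actual=T -> ctr[0]=3
Ev 3: PC=3 idx=1 pred=T actual=T -> ctr[1]=3
Ev 4: PC=3 idx=1 pred=T actual=T -> ctr[1]=3
Ev 5: PC=3 idx=1 pred=T actual=T -> ctr[1]=3
Ev 6: PC=3 idx=1 pred=T actual=T -> ctr[1]=3
Ev 7: PC=3 idx=1 pred=T actual=N -> ctr[1]=2
Ev 8: PC=7 idx=1 pred=T actual=T -> ctr[1]=3
Ev 9: PC=3 idx=1 pred=T actual=N -> ctr[1]=2
Ev 10: PC=0 idx=0 pred=T actual=T -> ctr[0]=3

Answer: 3 2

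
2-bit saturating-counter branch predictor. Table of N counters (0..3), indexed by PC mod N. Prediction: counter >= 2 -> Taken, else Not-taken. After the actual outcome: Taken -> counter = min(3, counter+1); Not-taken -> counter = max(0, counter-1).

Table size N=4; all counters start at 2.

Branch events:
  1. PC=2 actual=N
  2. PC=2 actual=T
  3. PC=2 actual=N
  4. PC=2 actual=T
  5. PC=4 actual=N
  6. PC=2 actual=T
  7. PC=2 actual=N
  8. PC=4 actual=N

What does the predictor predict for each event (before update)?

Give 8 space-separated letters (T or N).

Ev 1: PC=2 idx=2 pred=T actual=N -> ctr[2]=1
Ev 2: PC=2 idx=2 pred=N actual=T -> ctr[2]=2
Ev 3: PC=2 idx=2 pred=T actual=N -> ctr[2]=1
Ev 4: PC=2 idx=2 pred=N actual=T -> ctr[2]=2
Ev 5: PC=4 idx=0 pred=T actual=N -> ctr[0]=1
Ev 6: PC=2 idx=2 pred=T actual=T -> ctr[2]=3
Ev 7: PC=2 idx=2 pred=T actual=N -> ctr[2]=2
Ev 8: PC=4 idx=0 pred=N actual=N -> ctr[0]=0

Answer: T N T N T T T N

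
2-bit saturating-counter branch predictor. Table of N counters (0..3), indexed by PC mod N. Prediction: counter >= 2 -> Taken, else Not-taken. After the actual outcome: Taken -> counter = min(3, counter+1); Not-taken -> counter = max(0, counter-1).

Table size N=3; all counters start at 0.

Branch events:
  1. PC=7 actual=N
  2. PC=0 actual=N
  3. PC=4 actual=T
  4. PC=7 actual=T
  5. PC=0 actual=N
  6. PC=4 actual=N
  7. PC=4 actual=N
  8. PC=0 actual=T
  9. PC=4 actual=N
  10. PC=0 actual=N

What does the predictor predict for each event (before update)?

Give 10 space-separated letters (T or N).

Ev 1: PC=7 idx=1 pred=N actual=N -> ctr[1]=0
Ev 2: PC=0 idx=0 pred=N actual=N -> ctr[0]=0
Ev 3: PC=4 idx=1 pred=N actual=T -> ctr[1]=1
Ev 4: PC=7 idx=1 pred=N actual=T -> ctr[1]=2
Ev 5: PC=0 idx=0 pred=N actual=N -> ctr[0]=0
Ev 6: PC=4 idx=1 pred=T actual=N -> ctr[1]=1
Ev 7: PC=4 idx=1 pred=N actual=N -> ctr[1]=0
Ev 8: PC=0 idx=0 pred=N actual=T -> ctr[0]=1
Ev 9: PC=4 idx=1 pred=N actual=N -> ctr[1]=0
Ev 10: PC=0 idx=0 pred=N actual=N -> ctr[0]=0

Answer: N N N N N T N N N N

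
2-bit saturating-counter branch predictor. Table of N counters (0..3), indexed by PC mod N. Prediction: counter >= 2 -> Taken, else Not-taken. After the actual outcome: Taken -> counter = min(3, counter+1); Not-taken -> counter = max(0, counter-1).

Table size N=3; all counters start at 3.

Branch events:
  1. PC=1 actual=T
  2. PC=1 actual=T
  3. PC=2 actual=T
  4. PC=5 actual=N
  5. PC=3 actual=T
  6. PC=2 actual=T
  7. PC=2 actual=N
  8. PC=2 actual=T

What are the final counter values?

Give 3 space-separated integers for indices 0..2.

Answer: 3 3 3

Derivation:
Ev 1: PC=1 idx=1 pred=T actual=T -> ctr[1]=3
Ev 2: PC=1 idx=1 pred=T actual=T -> ctr[1]=3
Ev 3: PC=2 idx=2 pred=T actual=T -> ctr[2]=3
Ev 4: PC=5 idx=2 pred=T actual=N -> ctr[2]=2
Ev 5: PC=3 idx=0 pred=T actual=T -> ctr[0]=3
Ev 6: PC=2 idx=2 pred=T actual=T -> ctr[2]=3
Ev 7: PC=2 idx=2 pred=T actual=N -> ctr[2]=2
Ev 8: PC=2 idx=2 pred=T actual=T -> ctr[2]=3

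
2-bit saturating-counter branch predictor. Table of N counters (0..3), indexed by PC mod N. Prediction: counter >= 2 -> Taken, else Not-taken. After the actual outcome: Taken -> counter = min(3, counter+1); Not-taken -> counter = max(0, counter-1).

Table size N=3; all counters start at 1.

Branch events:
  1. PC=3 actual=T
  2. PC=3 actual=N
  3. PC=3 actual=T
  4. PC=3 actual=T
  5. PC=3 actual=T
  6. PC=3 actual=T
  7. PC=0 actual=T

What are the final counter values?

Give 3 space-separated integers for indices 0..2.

Answer: 3 1 1

Derivation:
Ev 1: PC=3 idx=0 pred=N actual=T -> ctr[0]=2
Ev 2: PC=3 idx=0 pred=T actual=N -> ctr[0]=1
Ev 3: PC=3 idx=0 pred=N actual=T -> ctr[0]=2
Ev 4: PC=3 idx=0 pred=T actual=T -> ctr[0]=3
Ev 5: PC=3 idx=0 pred=T actual=T -> ctr[0]=3
Ev 6: PC=3 idx=0 pred=T actual=T -> ctr[0]=3
Ev 7: PC=0 idx=0 pred=T actual=T -> ctr[0]=3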